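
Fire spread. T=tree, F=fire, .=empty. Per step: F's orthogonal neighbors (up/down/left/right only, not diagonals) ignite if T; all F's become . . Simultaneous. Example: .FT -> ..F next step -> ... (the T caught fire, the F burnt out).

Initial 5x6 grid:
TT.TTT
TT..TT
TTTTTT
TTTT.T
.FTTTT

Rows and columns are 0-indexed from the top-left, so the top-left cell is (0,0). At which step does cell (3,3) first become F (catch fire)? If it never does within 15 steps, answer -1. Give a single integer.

Step 1: cell (3,3)='T' (+2 fires, +1 burnt)
Step 2: cell (3,3)='T' (+4 fires, +2 burnt)
Step 3: cell (3,3)='F' (+5 fires, +4 burnt)
  -> target ignites at step 3
Step 4: cell (3,3)='.' (+4 fires, +5 burnt)
Step 5: cell (3,3)='.' (+3 fires, +4 burnt)
Step 6: cell (3,3)='.' (+2 fires, +3 burnt)
Step 7: cell (3,3)='.' (+2 fires, +2 burnt)
Step 8: cell (3,3)='.' (+2 fires, +2 burnt)
Step 9: cell (3,3)='.' (+0 fires, +2 burnt)
  fire out at step 9

3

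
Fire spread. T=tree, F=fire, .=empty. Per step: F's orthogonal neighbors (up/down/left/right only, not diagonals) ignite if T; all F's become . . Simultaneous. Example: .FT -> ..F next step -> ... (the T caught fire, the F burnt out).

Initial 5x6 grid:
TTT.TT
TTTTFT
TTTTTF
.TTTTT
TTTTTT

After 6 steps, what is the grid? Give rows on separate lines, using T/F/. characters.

Step 1: 5 trees catch fire, 2 burn out
  TTT.FT
  TTTF.F
  TTTTF.
  .TTTTF
  TTTTTT
Step 2: 5 trees catch fire, 5 burn out
  TTT..F
  TTF...
  TTTF..
  .TTTF.
  TTTTTF
Step 3: 5 trees catch fire, 5 burn out
  TTF...
  TF....
  TTF...
  .TTF..
  TTTTF.
Step 4: 5 trees catch fire, 5 burn out
  TF....
  F.....
  TF....
  .TF...
  TTTF..
Step 5: 4 trees catch fire, 5 burn out
  F.....
  ......
  F.....
  .F....
  TTF...
Step 6: 1 trees catch fire, 4 burn out
  ......
  ......
  ......
  ......
  TF....

......
......
......
......
TF....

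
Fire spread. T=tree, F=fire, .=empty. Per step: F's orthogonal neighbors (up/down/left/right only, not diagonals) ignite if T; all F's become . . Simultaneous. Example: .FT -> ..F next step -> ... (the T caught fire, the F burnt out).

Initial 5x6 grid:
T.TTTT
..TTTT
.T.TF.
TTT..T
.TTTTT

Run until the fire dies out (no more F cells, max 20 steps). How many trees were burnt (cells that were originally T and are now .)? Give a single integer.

Answer: 9

Derivation:
Step 1: +2 fires, +1 burnt (F count now 2)
Step 2: +3 fires, +2 burnt (F count now 3)
Step 3: +3 fires, +3 burnt (F count now 3)
Step 4: +1 fires, +3 burnt (F count now 1)
Step 5: +0 fires, +1 burnt (F count now 0)
Fire out after step 5
Initially T: 20, now '.': 19
Total burnt (originally-T cells now '.'): 9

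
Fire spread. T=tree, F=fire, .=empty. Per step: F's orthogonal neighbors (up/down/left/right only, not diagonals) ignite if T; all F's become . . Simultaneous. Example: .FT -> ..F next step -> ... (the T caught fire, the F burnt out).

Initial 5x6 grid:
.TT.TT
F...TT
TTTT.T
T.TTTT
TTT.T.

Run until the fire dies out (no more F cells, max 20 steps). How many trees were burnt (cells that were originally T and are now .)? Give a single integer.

Step 1: +1 fires, +1 burnt (F count now 1)
Step 2: +2 fires, +1 burnt (F count now 2)
Step 3: +2 fires, +2 burnt (F count now 2)
Step 4: +3 fires, +2 burnt (F count now 3)
Step 5: +2 fires, +3 burnt (F count now 2)
Step 6: +1 fires, +2 burnt (F count now 1)
Step 7: +2 fires, +1 burnt (F count now 2)
Step 8: +1 fires, +2 burnt (F count now 1)
Step 9: +1 fires, +1 burnt (F count now 1)
Step 10: +2 fires, +1 burnt (F count now 2)
Step 11: +1 fires, +2 burnt (F count now 1)
Step 12: +0 fires, +1 burnt (F count now 0)
Fire out after step 12
Initially T: 20, now '.': 28
Total burnt (originally-T cells now '.'): 18

Answer: 18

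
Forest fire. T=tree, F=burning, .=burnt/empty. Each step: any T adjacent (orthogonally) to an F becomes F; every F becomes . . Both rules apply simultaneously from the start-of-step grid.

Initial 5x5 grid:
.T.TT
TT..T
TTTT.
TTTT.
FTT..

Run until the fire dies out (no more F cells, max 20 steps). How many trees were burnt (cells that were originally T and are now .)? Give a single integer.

Answer: 13

Derivation:
Step 1: +2 fires, +1 burnt (F count now 2)
Step 2: +3 fires, +2 burnt (F count now 3)
Step 3: +3 fires, +3 burnt (F count now 3)
Step 4: +3 fires, +3 burnt (F count now 3)
Step 5: +2 fires, +3 burnt (F count now 2)
Step 6: +0 fires, +2 burnt (F count now 0)
Fire out after step 6
Initially T: 16, now '.': 22
Total burnt (originally-T cells now '.'): 13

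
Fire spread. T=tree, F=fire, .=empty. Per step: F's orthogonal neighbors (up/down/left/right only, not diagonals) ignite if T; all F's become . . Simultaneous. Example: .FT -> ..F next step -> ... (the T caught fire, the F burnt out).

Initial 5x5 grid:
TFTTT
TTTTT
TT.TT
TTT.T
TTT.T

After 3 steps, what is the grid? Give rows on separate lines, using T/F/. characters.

Step 1: 3 trees catch fire, 1 burn out
  F.FTT
  TFTTT
  TT.TT
  TTT.T
  TTT.T
Step 2: 4 trees catch fire, 3 burn out
  ...FT
  F.FTT
  TF.TT
  TTT.T
  TTT.T
Step 3: 4 trees catch fire, 4 burn out
  ....F
  ...FT
  F..TT
  TFT.T
  TTT.T

....F
...FT
F..TT
TFT.T
TTT.T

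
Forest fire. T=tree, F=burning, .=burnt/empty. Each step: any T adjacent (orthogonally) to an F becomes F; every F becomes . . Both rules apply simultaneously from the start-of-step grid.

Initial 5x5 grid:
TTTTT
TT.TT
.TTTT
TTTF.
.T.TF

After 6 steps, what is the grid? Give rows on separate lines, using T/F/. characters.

Step 1: 3 trees catch fire, 2 burn out
  TTTTT
  TT.TT
  .TTFT
  TTF..
  .T.F.
Step 2: 4 trees catch fire, 3 burn out
  TTTTT
  TT.FT
  .TF.F
  TF...
  .T...
Step 3: 5 trees catch fire, 4 burn out
  TTTFT
  TT..F
  .F...
  F....
  .F...
Step 4: 3 trees catch fire, 5 burn out
  TTF.F
  TF...
  .....
  .....
  .....
Step 5: 2 trees catch fire, 3 burn out
  TF...
  F....
  .....
  .....
  .....
Step 6: 1 trees catch fire, 2 burn out
  F....
  .....
  .....
  .....
  .....

F....
.....
.....
.....
.....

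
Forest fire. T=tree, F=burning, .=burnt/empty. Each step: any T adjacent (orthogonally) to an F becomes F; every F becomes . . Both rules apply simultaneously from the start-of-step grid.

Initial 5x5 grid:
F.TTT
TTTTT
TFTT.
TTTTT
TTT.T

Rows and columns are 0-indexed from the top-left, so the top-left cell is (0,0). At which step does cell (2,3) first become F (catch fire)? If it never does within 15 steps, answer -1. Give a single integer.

Step 1: cell (2,3)='T' (+5 fires, +2 burnt)
Step 2: cell (2,3)='F' (+5 fires, +5 burnt)
  -> target ignites at step 2
Step 3: cell (2,3)='.' (+5 fires, +5 burnt)
Step 4: cell (2,3)='.' (+3 fires, +5 burnt)
Step 5: cell (2,3)='.' (+2 fires, +3 burnt)
Step 6: cell (2,3)='.' (+0 fires, +2 burnt)
  fire out at step 6

2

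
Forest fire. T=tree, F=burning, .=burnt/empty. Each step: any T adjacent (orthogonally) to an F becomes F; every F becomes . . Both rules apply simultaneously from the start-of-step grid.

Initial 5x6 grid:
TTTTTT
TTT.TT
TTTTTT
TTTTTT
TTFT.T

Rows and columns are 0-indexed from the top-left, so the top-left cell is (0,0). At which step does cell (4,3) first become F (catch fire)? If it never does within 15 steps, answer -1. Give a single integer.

Step 1: cell (4,3)='F' (+3 fires, +1 burnt)
  -> target ignites at step 1
Step 2: cell (4,3)='.' (+4 fires, +3 burnt)
Step 3: cell (4,3)='.' (+5 fires, +4 burnt)
Step 4: cell (4,3)='.' (+5 fires, +5 burnt)
Step 5: cell (4,3)='.' (+6 fires, +5 burnt)
Step 6: cell (4,3)='.' (+3 fires, +6 burnt)
Step 7: cell (4,3)='.' (+1 fires, +3 burnt)
Step 8: cell (4,3)='.' (+0 fires, +1 burnt)
  fire out at step 8

1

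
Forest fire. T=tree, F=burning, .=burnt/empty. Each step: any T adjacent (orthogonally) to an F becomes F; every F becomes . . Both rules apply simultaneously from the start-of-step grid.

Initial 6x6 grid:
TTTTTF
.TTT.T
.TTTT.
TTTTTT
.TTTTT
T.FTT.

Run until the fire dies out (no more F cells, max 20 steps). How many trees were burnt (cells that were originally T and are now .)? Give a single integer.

Step 1: +4 fires, +2 burnt (F count now 4)
Step 2: +5 fires, +4 burnt (F count now 5)
Step 3: +6 fires, +5 burnt (F count now 6)
Step 4: +7 fires, +6 burnt (F count now 7)
Step 5: +4 fires, +7 burnt (F count now 4)
Step 6: +0 fires, +4 burnt (F count now 0)
Fire out after step 6
Initially T: 27, now '.': 35
Total burnt (originally-T cells now '.'): 26

Answer: 26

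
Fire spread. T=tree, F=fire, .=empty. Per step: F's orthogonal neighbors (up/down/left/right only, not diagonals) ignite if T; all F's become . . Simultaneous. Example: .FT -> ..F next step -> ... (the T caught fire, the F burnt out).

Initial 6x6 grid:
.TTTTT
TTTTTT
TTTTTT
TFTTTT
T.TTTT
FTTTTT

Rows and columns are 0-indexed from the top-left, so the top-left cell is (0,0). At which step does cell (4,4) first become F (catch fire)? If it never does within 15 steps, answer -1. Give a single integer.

Step 1: cell (4,4)='T' (+5 fires, +2 burnt)
Step 2: cell (4,4)='T' (+6 fires, +5 burnt)
Step 3: cell (4,4)='T' (+7 fires, +6 burnt)
Step 4: cell (4,4)='F' (+6 fires, +7 burnt)
  -> target ignites at step 4
Step 5: cell (4,4)='.' (+5 fires, +6 burnt)
Step 6: cell (4,4)='.' (+2 fires, +5 burnt)
Step 7: cell (4,4)='.' (+1 fires, +2 burnt)
Step 8: cell (4,4)='.' (+0 fires, +1 burnt)
  fire out at step 8

4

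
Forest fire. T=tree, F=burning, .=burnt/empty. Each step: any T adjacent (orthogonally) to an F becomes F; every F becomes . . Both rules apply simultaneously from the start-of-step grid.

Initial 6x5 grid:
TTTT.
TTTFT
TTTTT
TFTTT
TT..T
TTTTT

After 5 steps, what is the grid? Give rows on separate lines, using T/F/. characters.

Step 1: 8 trees catch fire, 2 burn out
  TTTF.
  TTF.F
  TFTFT
  F.FTT
  TF..T
  TTTTT
Step 2: 8 trees catch fire, 8 burn out
  TTF..
  TF...
  F.F.F
  ...FT
  F...T
  TFTTT
Step 3: 5 trees catch fire, 8 burn out
  TF...
  F....
  .....
  ....F
  ....T
  F.FTT
Step 4: 3 trees catch fire, 5 burn out
  F....
  .....
  .....
  .....
  ....F
  ...FT
Step 5: 1 trees catch fire, 3 burn out
  .....
  .....
  .....
  .....
  .....
  ....F

.....
.....
.....
.....
.....
....F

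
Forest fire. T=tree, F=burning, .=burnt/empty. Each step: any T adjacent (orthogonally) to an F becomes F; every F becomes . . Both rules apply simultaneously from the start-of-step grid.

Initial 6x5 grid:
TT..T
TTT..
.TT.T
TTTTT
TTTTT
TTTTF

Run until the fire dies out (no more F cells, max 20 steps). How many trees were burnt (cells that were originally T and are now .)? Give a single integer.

Step 1: +2 fires, +1 burnt (F count now 2)
Step 2: +3 fires, +2 burnt (F count now 3)
Step 3: +4 fires, +3 burnt (F count now 4)
Step 4: +3 fires, +4 burnt (F count now 3)
Step 5: +3 fires, +3 burnt (F count now 3)
Step 6: +3 fires, +3 burnt (F count now 3)
Step 7: +1 fires, +3 burnt (F count now 1)
Step 8: +2 fires, +1 burnt (F count now 2)
Step 9: +1 fires, +2 burnt (F count now 1)
Step 10: +0 fires, +1 burnt (F count now 0)
Fire out after step 10
Initially T: 23, now '.': 29
Total burnt (originally-T cells now '.'): 22

Answer: 22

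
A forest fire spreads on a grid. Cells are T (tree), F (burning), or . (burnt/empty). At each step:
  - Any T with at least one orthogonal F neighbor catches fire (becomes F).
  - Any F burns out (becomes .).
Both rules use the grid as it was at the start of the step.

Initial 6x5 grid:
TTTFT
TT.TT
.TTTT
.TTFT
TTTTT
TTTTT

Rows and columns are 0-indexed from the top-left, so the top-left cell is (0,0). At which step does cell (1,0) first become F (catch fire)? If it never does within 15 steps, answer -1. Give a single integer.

Step 1: cell (1,0)='T' (+7 fires, +2 burnt)
Step 2: cell (1,0)='T' (+8 fires, +7 burnt)
Step 3: cell (1,0)='T' (+6 fires, +8 burnt)
Step 4: cell (1,0)='F' (+3 fires, +6 burnt)
  -> target ignites at step 4
Step 5: cell (1,0)='.' (+1 fires, +3 burnt)
Step 6: cell (1,0)='.' (+0 fires, +1 burnt)
  fire out at step 6

4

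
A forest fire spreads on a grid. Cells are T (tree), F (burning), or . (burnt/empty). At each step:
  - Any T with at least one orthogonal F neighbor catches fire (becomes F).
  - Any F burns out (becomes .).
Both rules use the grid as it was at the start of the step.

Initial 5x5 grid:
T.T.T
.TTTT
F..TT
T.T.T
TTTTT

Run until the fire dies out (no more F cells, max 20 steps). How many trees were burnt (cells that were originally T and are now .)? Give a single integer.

Step 1: +1 fires, +1 burnt (F count now 1)
Step 2: +1 fires, +1 burnt (F count now 1)
Step 3: +1 fires, +1 burnt (F count now 1)
Step 4: +1 fires, +1 burnt (F count now 1)
Step 5: +2 fires, +1 burnt (F count now 2)
Step 6: +1 fires, +2 burnt (F count now 1)
Step 7: +1 fires, +1 burnt (F count now 1)
Step 8: +1 fires, +1 burnt (F count now 1)
Step 9: +2 fires, +1 burnt (F count now 2)
Step 10: +2 fires, +2 burnt (F count now 2)
Step 11: +1 fires, +2 burnt (F count now 1)
Step 12: +2 fires, +1 burnt (F count now 2)
Step 13: +0 fires, +2 burnt (F count now 0)
Fire out after step 13
Initially T: 17, now '.': 24
Total burnt (originally-T cells now '.'): 16

Answer: 16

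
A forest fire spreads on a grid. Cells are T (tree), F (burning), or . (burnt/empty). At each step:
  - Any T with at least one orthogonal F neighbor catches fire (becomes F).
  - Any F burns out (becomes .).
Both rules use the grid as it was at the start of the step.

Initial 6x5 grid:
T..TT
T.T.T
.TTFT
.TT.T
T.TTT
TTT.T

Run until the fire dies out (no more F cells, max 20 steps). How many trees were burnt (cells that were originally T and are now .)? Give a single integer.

Step 1: +2 fires, +1 burnt (F count now 2)
Step 2: +5 fires, +2 burnt (F count now 5)
Step 3: +4 fires, +5 burnt (F count now 4)
Step 4: +4 fires, +4 burnt (F count now 4)
Step 5: +1 fires, +4 burnt (F count now 1)
Step 6: +1 fires, +1 burnt (F count now 1)
Step 7: +1 fires, +1 burnt (F count now 1)
Step 8: +0 fires, +1 burnt (F count now 0)
Fire out after step 8
Initially T: 20, now '.': 28
Total burnt (originally-T cells now '.'): 18

Answer: 18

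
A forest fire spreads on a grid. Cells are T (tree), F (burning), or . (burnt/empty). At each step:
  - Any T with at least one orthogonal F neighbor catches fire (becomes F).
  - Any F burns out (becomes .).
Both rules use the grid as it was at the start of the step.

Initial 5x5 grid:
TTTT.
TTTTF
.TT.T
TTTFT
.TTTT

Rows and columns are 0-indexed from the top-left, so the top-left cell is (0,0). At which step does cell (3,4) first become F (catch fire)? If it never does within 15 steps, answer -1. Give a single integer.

Step 1: cell (3,4)='F' (+5 fires, +2 burnt)
  -> target ignites at step 1
Step 2: cell (3,4)='.' (+6 fires, +5 burnt)
Step 3: cell (3,4)='.' (+5 fires, +6 burnt)
Step 4: cell (3,4)='.' (+2 fires, +5 burnt)
Step 5: cell (3,4)='.' (+1 fires, +2 burnt)
Step 6: cell (3,4)='.' (+0 fires, +1 burnt)
  fire out at step 6

1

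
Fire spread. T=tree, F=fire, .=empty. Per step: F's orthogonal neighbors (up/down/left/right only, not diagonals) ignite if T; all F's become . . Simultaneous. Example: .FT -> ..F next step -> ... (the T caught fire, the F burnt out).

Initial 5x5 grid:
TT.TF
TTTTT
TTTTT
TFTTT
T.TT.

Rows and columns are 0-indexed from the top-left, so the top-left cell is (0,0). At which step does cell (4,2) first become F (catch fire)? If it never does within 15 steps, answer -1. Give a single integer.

Step 1: cell (4,2)='T' (+5 fires, +2 burnt)
Step 2: cell (4,2)='F' (+8 fires, +5 burnt)
  -> target ignites at step 2
Step 3: cell (4,2)='.' (+6 fires, +8 burnt)
Step 4: cell (4,2)='.' (+1 fires, +6 burnt)
Step 5: cell (4,2)='.' (+0 fires, +1 burnt)
  fire out at step 5

2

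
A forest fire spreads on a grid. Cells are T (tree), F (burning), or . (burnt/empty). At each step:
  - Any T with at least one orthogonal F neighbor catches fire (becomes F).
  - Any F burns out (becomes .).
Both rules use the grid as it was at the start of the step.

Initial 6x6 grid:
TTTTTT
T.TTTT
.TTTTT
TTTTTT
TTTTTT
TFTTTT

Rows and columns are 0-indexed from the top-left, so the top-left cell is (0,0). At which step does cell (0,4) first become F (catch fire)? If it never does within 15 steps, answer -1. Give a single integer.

Step 1: cell (0,4)='T' (+3 fires, +1 burnt)
Step 2: cell (0,4)='T' (+4 fires, +3 burnt)
Step 3: cell (0,4)='T' (+5 fires, +4 burnt)
Step 4: cell (0,4)='T' (+4 fires, +5 burnt)
Step 5: cell (0,4)='T' (+4 fires, +4 burnt)
Step 6: cell (0,4)='T' (+4 fires, +4 burnt)
Step 7: cell (0,4)='T' (+4 fires, +4 burnt)
Step 8: cell (0,4)='F' (+3 fires, +4 burnt)
  -> target ignites at step 8
Step 9: cell (0,4)='.' (+2 fires, +3 burnt)
Step 10: cell (0,4)='.' (+0 fires, +2 burnt)
  fire out at step 10

8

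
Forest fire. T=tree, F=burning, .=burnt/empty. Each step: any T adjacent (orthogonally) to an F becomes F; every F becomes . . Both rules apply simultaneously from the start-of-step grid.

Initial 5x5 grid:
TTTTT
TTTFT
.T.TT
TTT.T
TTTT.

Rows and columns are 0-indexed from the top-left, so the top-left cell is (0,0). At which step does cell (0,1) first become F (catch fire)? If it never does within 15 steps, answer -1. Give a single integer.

Step 1: cell (0,1)='T' (+4 fires, +1 burnt)
Step 2: cell (0,1)='T' (+4 fires, +4 burnt)
Step 3: cell (0,1)='F' (+4 fires, +4 burnt)
  -> target ignites at step 3
Step 4: cell (0,1)='.' (+2 fires, +4 burnt)
Step 5: cell (0,1)='.' (+3 fires, +2 burnt)
Step 6: cell (0,1)='.' (+2 fires, +3 burnt)
Step 7: cell (0,1)='.' (+1 fires, +2 burnt)
Step 8: cell (0,1)='.' (+0 fires, +1 burnt)
  fire out at step 8

3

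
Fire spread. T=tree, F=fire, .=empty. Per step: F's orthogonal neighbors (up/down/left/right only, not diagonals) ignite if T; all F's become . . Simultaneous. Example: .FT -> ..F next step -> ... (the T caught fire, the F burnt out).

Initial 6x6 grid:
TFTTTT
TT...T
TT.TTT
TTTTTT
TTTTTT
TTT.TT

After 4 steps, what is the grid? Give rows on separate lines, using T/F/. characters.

Step 1: 3 trees catch fire, 1 burn out
  F.FTTT
  TF...T
  TT.TTT
  TTTTTT
  TTTTTT
  TTT.TT
Step 2: 3 trees catch fire, 3 burn out
  ...FTT
  F....T
  TF.TTT
  TTTTTT
  TTTTTT
  TTT.TT
Step 3: 3 trees catch fire, 3 burn out
  ....FT
  .....T
  F..TTT
  TFTTTT
  TTTTTT
  TTT.TT
Step 4: 4 trees catch fire, 3 burn out
  .....F
  .....T
  ...TTT
  F.FTTT
  TFTTTT
  TTT.TT

.....F
.....T
...TTT
F.FTTT
TFTTTT
TTT.TT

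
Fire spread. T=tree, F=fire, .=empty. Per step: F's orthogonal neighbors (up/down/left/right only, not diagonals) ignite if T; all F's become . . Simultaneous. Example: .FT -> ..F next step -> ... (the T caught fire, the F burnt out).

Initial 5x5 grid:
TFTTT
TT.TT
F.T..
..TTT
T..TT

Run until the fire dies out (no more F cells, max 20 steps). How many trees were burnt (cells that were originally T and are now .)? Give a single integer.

Step 1: +4 fires, +2 burnt (F count now 4)
Step 2: +1 fires, +4 burnt (F count now 1)
Step 3: +2 fires, +1 burnt (F count now 2)
Step 4: +1 fires, +2 burnt (F count now 1)
Step 5: +0 fires, +1 burnt (F count now 0)
Fire out after step 5
Initially T: 15, now '.': 18
Total burnt (originally-T cells now '.'): 8

Answer: 8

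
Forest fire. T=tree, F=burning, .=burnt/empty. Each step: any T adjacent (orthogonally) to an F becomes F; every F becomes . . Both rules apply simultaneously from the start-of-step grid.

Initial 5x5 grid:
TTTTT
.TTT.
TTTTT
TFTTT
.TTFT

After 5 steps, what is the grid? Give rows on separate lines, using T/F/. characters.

Step 1: 7 trees catch fire, 2 burn out
  TTTTT
  .TTT.
  TFTTT
  F.FFT
  .FF.F
Step 2: 5 trees catch fire, 7 burn out
  TTTTT
  .FTT.
  F.FFT
  ....F
  .....
Step 3: 4 trees catch fire, 5 burn out
  TFTTT
  ..FF.
  ....F
  .....
  .....
Step 4: 3 trees catch fire, 4 burn out
  F.FFT
  .....
  .....
  .....
  .....
Step 5: 1 trees catch fire, 3 burn out
  ....F
  .....
  .....
  .....
  .....

....F
.....
.....
.....
.....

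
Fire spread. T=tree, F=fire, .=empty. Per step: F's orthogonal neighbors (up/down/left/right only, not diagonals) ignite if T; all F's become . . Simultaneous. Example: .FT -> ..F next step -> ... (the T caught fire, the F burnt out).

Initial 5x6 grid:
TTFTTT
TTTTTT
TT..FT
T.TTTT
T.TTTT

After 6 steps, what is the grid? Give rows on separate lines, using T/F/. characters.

Step 1: 6 trees catch fire, 2 burn out
  TF.FTT
  TTFTFT
  TT...F
  T.TTFT
  T.TTTT
Step 2: 8 trees catch fire, 6 burn out
  F...FT
  TF.F.F
  TT....
  T.TF.F
  T.TTFT
Step 3: 6 trees catch fire, 8 burn out
  .....F
  F.....
  TF....
  T.F...
  T.TF.F
Step 4: 2 trees catch fire, 6 burn out
  ......
  ......
  F.....
  T.....
  T.F...
Step 5: 1 trees catch fire, 2 burn out
  ......
  ......
  ......
  F.....
  T.....
Step 6: 1 trees catch fire, 1 burn out
  ......
  ......
  ......
  ......
  F.....

......
......
......
......
F.....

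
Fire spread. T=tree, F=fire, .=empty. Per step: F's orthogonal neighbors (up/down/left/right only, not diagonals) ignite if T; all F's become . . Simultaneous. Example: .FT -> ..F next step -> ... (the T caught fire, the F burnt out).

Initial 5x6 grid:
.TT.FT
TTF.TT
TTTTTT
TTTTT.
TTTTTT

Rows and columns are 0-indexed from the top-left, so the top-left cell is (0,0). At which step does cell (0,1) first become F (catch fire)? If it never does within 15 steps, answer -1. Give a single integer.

Step 1: cell (0,1)='T' (+5 fires, +2 burnt)
Step 2: cell (0,1)='F' (+7 fires, +5 burnt)
  -> target ignites at step 2
Step 3: cell (0,1)='.' (+6 fires, +7 burnt)
Step 4: cell (0,1)='.' (+4 fires, +6 burnt)
Step 5: cell (0,1)='.' (+2 fires, +4 burnt)
Step 6: cell (0,1)='.' (+0 fires, +2 burnt)
  fire out at step 6

2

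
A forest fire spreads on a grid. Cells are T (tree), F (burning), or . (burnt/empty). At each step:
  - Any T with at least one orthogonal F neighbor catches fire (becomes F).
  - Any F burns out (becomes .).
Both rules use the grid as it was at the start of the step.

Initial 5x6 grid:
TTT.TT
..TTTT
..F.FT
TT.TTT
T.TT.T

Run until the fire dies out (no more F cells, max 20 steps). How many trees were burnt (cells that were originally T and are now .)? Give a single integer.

Step 1: +4 fires, +2 burnt (F count now 4)
Step 2: +6 fires, +4 burnt (F count now 6)
Step 3: +4 fires, +6 burnt (F count now 4)
Step 4: +2 fires, +4 burnt (F count now 2)
Step 5: +0 fires, +2 burnt (F count now 0)
Fire out after step 5
Initially T: 19, now '.': 27
Total burnt (originally-T cells now '.'): 16

Answer: 16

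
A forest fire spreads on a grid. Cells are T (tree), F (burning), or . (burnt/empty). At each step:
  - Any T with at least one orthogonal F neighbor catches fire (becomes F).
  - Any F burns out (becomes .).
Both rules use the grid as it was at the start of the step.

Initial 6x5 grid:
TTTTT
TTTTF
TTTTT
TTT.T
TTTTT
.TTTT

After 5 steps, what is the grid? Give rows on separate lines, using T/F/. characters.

Step 1: 3 trees catch fire, 1 burn out
  TTTTF
  TTTF.
  TTTTF
  TTT.T
  TTTTT
  .TTTT
Step 2: 4 trees catch fire, 3 burn out
  TTTF.
  TTF..
  TTTF.
  TTT.F
  TTTTT
  .TTTT
Step 3: 4 trees catch fire, 4 burn out
  TTF..
  TF...
  TTF..
  TTT..
  TTTTF
  .TTTT
Step 4: 6 trees catch fire, 4 burn out
  TF...
  F....
  TF...
  TTF..
  TTTF.
  .TTTF
Step 5: 5 trees catch fire, 6 burn out
  F....
  .....
  F....
  TF...
  TTF..
  .TTF.

F....
.....
F....
TF...
TTF..
.TTF.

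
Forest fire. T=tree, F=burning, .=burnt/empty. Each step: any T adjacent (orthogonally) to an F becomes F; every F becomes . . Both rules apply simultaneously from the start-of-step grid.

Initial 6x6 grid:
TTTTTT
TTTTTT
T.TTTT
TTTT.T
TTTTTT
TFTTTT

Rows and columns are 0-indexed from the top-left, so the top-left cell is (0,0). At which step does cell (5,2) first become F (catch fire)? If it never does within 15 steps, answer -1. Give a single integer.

Step 1: cell (5,2)='F' (+3 fires, +1 burnt)
  -> target ignites at step 1
Step 2: cell (5,2)='.' (+4 fires, +3 burnt)
Step 3: cell (5,2)='.' (+4 fires, +4 burnt)
Step 4: cell (5,2)='.' (+5 fires, +4 burnt)
Step 5: cell (5,2)='.' (+4 fires, +5 burnt)
Step 6: cell (5,2)='.' (+6 fires, +4 burnt)
Step 7: cell (5,2)='.' (+4 fires, +6 burnt)
Step 8: cell (5,2)='.' (+2 fires, +4 burnt)
Step 9: cell (5,2)='.' (+1 fires, +2 burnt)
Step 10: cell (5,2)='.' (+0 fires, +1 burnt)
  fire out at step 10

1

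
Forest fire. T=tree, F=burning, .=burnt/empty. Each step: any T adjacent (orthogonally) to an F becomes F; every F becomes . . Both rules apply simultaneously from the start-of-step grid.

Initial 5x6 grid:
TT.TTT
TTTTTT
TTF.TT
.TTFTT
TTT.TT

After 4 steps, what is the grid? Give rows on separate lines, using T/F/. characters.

Step 1: 4 trees catch fire, 2 burn out
  TT.TTT
  TTFTTT
  TF..TT
  .TF.FT
  TTT.TT
Step 2: 8 trees catch fire, 4 burn out
  TT.TTT
  TF.FTT
  F...FT
  .F...F
  TTF.FT
Step 3: 7 trees catch fire, 8 burn out
  TF.FTT
  F...FT
  .....F
  ......
  TF...F
Step 4: 4 trees catch fire, 7 burn out
  F...FT
  .....F
  ......
  ......
  F.....

F...FT
.....F
......
......
F.....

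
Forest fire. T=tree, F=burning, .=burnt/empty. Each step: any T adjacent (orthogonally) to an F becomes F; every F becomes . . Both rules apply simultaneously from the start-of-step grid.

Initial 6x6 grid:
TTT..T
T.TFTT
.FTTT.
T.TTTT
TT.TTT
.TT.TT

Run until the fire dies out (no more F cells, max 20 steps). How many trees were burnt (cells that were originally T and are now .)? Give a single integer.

Step 1: +4 fires, +2 burnt (F count now 4)
Step 2: +5 fires, +4 burnt (F count now 5)
Step 3: +4 fires, +5 burnt (F count now 4)
Step 4: +3 fires, +4 burnt (F count now 3)
Step 5: +3 fires, +3 burnt (F count now 3)
Step 6: +1 fires, +3 burnt (F count now 1)
Step 7: +0 fires, +1 burnt (F count now 0)
Fire out after step 7
Initially T: 25, now '.': 31
Total burnt (originally-T cells now '.'): 20

Answer: 20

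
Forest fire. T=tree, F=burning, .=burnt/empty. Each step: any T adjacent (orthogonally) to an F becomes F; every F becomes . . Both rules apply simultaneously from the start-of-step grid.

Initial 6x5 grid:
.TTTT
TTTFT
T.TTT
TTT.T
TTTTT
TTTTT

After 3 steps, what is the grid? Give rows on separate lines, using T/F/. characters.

Step 1: 4 trees catch fire, 1 burn out
  .TTFT
  TTF.F
  T.TFT
  TTT.T
  TTTTT
  TTTTT
Step 2: 5 trees catch fire, 4 burn out
  .TF.F
  TF...
  T.F.F
  TTT.T
  TTTTT
  TTTTT
Step 3: 4 trees catch fire, 5 burn out
  .F...
  F....
  T....
  TTF.F
  TTTTT
  TTTTT

.F...
F....
T....
TTF.F
TTTTT
TTTTT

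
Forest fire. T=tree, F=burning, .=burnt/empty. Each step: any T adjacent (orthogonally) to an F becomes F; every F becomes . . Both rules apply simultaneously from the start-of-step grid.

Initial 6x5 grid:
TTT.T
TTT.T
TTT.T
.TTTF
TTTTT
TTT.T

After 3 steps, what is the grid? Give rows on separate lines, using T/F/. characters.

Step 1: 3 trees catch fire, 1 burn out
  TTT.T
  TTT.T
  TTT.F
  .TTF.
  TTTTF
  TTT.T
Step 2: 4 trees catch fire, 3 burn out
  TTT.T
  TTT.F
  TTT..
  .TF..
  TTTF.
  TTT.F
Step 3: 4 trees catch fire, 4 burn out
  TTT.F
  TTT..
  TTF..
  .F...
  TTF..
  TTT..

TTT.F
TTT..
TTF..
.F...
TTF..
TTT..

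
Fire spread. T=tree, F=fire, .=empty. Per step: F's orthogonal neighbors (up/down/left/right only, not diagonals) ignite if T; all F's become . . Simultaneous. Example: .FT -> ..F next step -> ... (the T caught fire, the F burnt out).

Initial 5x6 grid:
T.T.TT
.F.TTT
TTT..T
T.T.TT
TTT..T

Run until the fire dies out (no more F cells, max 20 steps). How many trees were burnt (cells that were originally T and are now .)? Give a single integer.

Answer: 8

Derivation:
Step 1: +1 fires, +1 burnt (F count now 1)
Step 2: +2 fires, +1 burnt (F count now 2)
Step 3: +2 fires, +2 burnt (F count now 2)
Step 4: +2 fires, +2 burnt (F count now 2)
Step 5: +1 fires, +2 burnt (F count now 1)
Step 6: +0 fires, +1 burnt (F count now 0)
Fire out after step 6
Initially T: 19, now '.': 19
Total burnt (originally-T cells now '.'): 8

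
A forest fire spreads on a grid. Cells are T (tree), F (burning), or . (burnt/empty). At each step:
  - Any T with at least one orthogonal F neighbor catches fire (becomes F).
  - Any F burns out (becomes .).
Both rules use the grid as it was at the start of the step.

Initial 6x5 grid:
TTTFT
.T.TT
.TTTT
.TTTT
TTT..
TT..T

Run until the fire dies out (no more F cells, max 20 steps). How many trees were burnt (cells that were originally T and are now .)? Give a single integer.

Step 1: +3 fires, +1 burnt (F count now 3)
Step 2: +3 fires, +3 burnt (F count now 3)
Step 3: +5 fires, +3 burnt (F count now 5)
Step 4: +3 fires, +5 burnt (F count now 3)
Step 5: +2 fires, +3 burnt (F count now 2)
Step 6: +1 fires, +2 burnt (F count now 1)
Step 7: +2 fires, +1 burnt (F count now 2)
Step 8: +1 fires, +2 burnt (F count now 1)
Step 9: +0 fires, +1 burnt (F count now 0)
Fire out after step 9
Initially T: 21, now '.': 29
Total burnt (originally-T cells now '.'): 20

Answer: 20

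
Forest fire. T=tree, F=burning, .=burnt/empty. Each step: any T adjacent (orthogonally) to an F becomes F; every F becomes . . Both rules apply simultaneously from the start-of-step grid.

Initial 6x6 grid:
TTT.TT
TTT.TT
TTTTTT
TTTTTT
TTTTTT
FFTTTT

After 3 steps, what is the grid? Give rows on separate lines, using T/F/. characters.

Step 1: 3 trees catch fire, 2 burn out
  TTT.TT
  TTT.TT
  TTTTTT
  TTTTTT
  FFTTTT
  ..FTTT
Step 2: 4 trees catch fire, 3 burn out
  TTT.TT
  TTT.TT
  TTTTTT
  FFTTTT
  ..FTTT
  ...FTT
Step 3: 5 trees catch fire, 4 burn out
  TTT.TT
  TTT.TT
  FFTTTT
  ..FTTT
  ...FTT
  ....FT

TTT.TT
TTT.TT
FFTTTT
..FTTT
...FTT
....FT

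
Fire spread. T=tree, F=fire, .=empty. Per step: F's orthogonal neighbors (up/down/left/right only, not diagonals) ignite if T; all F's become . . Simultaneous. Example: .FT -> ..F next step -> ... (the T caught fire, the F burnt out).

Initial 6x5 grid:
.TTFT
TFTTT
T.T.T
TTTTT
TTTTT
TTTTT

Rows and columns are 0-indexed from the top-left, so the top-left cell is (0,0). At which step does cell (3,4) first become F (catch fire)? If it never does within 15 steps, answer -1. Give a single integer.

Step 1: cell (3,4)='T' (+6 fires, +2 burnt)
Step 2: cell (3,4)='T' (+3 fires, +6 burnt)
Step 3: cell (3,4)='T' (+3 fires, +3 burnt)
Step 4: cell (3,4)='F' (+5 fires, +3 burnt)
  -> target ignites at step 4
Step 5: cell (3,4)='.' (+5 fires, +5 burnt)
Step 6: cell (3,4)='.' (+3 fires, +5 burnt)
Step 7: cell (3,4)='.' (+0 fires, +3 burnt)
  fire out at step 7

4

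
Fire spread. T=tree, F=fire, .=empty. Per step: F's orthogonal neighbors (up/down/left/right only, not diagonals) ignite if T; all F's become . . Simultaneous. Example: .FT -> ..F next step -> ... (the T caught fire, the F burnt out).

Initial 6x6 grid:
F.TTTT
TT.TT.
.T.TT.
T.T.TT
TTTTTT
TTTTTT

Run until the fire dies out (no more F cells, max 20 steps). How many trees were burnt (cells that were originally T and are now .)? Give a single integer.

Answer: 3

Derivation:
Step 1: +1 fires, +1 burnt (F count now 1)
Step 2: +1 fires, +1 burnt (F count now 1)
Step 3: +1 fires, +1 burnt (F count now 1)
Step 4: +0 fires, +1 burnt (F count now 0)
Fire out after step 4
Initially T: 27, now '.': 12
Total burnt (originally-T cells now '.'): 3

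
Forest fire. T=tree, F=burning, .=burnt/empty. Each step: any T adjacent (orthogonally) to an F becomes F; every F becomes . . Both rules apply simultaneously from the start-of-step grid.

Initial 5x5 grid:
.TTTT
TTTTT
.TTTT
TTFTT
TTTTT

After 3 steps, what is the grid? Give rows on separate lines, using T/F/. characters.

Step 1: 4 trees catch fire, 1 burn out
  .TTTT
  TTTTT
  .TFTT
  TF.FT
  TTFTT
Step 2: 7 trees catch fire, 4 burn out
  .TTTT
  TTFTT
  .F.FT
  F...F
  TF.FT
Step 3: 6 trees catch fire, 7 burn out
  .TFTT
  TF.FT
  ....F
  .....
  F...F

.TFTT
TF.FT
....F
.....
F...F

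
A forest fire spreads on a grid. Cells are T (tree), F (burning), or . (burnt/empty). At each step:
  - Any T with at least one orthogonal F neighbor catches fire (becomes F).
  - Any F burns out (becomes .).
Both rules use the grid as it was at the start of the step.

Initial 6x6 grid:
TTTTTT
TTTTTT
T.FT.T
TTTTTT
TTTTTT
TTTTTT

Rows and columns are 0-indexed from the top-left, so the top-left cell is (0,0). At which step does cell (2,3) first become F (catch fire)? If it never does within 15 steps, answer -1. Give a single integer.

Step 1: cell (2,3)='F' (+3 fires, +1 burnt)
  -> target ignites at step 1
Step 2: cell (2,3)='.' (+6 fires, +3 burnt)
Step 3: cell (2,3)='.' (+9 fires, +6 burnt)
Step 4: cell (2,3)='.' (+9 fires, +9 burnt)
Step 5: cell (2,3)='.' (+5 fires, +9 burnt)
Step 6: cell (2,3)='.' (+1 fires, +5 burnt)
Step 7: cell (2,3)='.' (+0 fires, +1 burnt)
  fire out at step 7

1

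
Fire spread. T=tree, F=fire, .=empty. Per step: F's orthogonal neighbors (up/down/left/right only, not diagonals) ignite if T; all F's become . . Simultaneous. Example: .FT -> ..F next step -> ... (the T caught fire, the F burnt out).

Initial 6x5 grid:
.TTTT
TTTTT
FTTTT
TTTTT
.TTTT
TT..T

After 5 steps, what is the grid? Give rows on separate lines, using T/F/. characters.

Step 1: 3 trees catch fire, 1 burn out
  .TTTT
  FTTTT
  .FTTT
  FTTTT
  .TTTT
  TT..T
Step 2: 3 trees catch fire, 3 burn out
  .TTTT
  .FTTT
  ..FTT
  .FTTT
  .TTTT
  TT..T
Step 3: 5 trees catch fire, 3 burn out
  .FTTT
  ..FTT
  ...FT
  ..FTT
  .FTTT
  TT..T
Step 4: 6 trees catch fire, 5 burn out
  ..FTT
  ...FT
  ....F
  ...FT
  ..FTT
  TF..T
Step 5: 5 trees catch fire, 6 burn out
  ...FT
  ....F
  .....
  ....F
  ...FT
  F...T

...FT
....F
.....
....F
...FT
F...T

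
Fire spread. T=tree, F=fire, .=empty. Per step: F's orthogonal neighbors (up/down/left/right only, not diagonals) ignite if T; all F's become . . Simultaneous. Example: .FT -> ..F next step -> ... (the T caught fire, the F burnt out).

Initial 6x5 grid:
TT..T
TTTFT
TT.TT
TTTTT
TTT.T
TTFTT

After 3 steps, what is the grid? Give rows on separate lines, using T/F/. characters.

Step 1: 6 trees catch fire, 2 burn out
  TT..T
  TTF.F
  TT.FT
  TTTTT
  TTF.T
  TF.FT
Step 2: 8 trees catch fire, 6 burn out
  TT..F
  TF...
  TT..F
  TTFFT
  TF..T
  F...F
Step 3: 7 trees catch fire, 8 burn out
  TF...
  F....
  TF...
  TF..F
  F...F
  .....

TF...
F....
TF...
TF..F
F...F
.....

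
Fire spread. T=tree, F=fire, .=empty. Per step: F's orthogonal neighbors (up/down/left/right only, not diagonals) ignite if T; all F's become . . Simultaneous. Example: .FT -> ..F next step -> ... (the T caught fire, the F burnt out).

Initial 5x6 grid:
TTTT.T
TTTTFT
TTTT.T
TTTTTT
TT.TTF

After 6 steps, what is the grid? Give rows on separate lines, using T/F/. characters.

Step 1: 4 trees catch fire, 2 burn out
  TTTT.T
  TTTF.F
  TTTT.T
  TTTTTF
  TT.TF.
Step 2: 7 trees catch fire, 4 burn out
  TTTF.F
  TTF...
  TTTF.F
  TTTTF.
  TT.F..
Step 3: 4 trees catch fire, 7 burn out
  TTF...
  TF....
  TTF...
  TTTF..
  TT....
Step 4: 4 trees catch fire, 4 burn out
  TF....
  F.....
  TF....
  TTF...
  TT....
Step 5: 3 trees catch fire, 4 burn out
  F.....
  ......
  F.....
  TF....
  TT....
Step 6: 2 trees catch fire, 3 burn out
  ......
  ......
  ......
  F.....
  TF....

......
......
......
F.....
TF....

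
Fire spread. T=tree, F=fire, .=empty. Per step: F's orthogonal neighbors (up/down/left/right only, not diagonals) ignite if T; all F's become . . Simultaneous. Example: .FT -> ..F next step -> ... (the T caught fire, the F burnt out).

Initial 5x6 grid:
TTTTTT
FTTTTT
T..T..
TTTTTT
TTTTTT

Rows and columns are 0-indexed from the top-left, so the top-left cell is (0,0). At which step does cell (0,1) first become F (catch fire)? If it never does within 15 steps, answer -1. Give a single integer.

Step 1: cell (0,1)='T' (+3 fires, +1 burnt)
Step 2: cell (0,1)='F' (+3 fires, +3 burnt)
  -> target ignites at step 2
Step 3: cell (0,1)='.' (+4 fires, +3 burnt)
Step 4: cell (0,1)='.' (+5 fires, +4 burnt)
Step 5: cell (0,1)='.' (+4 fires, +5 burnt)
Step 6: cell (0,1)='.' (+3 fires, +4 burnt)
Step 7: cell (0,1)='.' (+2 fires, +3 burnt)
Step 8: cell (0,1)='.' (+1 fires, +2 burnt)
Step 9: cell (0,1)='.' (+0 fires, +1 burnt)
  fire out at step 9

2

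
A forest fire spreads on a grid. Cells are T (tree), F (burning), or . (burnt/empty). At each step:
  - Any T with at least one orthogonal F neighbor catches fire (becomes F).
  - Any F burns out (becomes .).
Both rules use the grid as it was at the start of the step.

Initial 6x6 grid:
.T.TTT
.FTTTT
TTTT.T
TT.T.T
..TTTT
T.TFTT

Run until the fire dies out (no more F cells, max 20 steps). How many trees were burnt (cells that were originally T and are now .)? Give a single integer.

Answer: 24

Derivation:
Step 1: +6 fires, +2 burnt (F count now 6)
Step 2: +8 fires, +6 burnt (F count now 8)
Step 3: +5 fires, +8 burnt (F count now 5)
Step 4: +3 fires, +5 burnt (F count now 3)
Step 5: +2 fires, +3 burnt (F count now 2)
Step 6: +0 fires, +2 burnt (F count now 0)
Fire out after step 6
Initially T: 25, now '.': 35
Total burnt (originally-T cells now '.'): 24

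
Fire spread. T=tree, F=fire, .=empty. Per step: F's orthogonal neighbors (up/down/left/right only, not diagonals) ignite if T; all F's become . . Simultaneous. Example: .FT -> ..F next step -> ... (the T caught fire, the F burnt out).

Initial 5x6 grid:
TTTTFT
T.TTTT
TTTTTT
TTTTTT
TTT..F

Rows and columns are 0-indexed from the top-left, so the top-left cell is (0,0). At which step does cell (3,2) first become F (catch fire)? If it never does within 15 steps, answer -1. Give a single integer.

Step 1: cell (3,2)='T' (+4 fires, +2 burnt)
Step 2: cell (3,2)='T' (+6 fires, +4 burnt)
Step 3: cell (3,2)='T' (+4 fires, +6 burnt)
Step 4: cell (3,2)='F' (+3 fires, +4 burnt)
  -> target ignites at step 4
Step 5: cell (3,2)='.' (+4 fires, +3 burnt)
Step 6: cell (3,2)='.' (+3 fires, +4 burnt)
Step 7: cell (3,2)='.' (+1 fires, +3 burnt)
Step 8: cell (3,2)='.' (+0 fires, +1 burnt)
  fire out at step 8

4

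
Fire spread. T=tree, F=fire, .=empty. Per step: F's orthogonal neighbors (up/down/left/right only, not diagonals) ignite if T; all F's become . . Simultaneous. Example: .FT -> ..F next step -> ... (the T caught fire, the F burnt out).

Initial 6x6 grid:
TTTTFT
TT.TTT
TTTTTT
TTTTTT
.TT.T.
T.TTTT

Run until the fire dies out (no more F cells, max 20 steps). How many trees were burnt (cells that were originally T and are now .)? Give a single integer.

Answer: 29

Derivation:
Step 1: +3 fires, +1 burnt (F count now 3)
Step 2: +4 fires, +3 burnt (F count now 4)
Step 3: +4 fires, +4 burnt (F count now 4)
Step 4: +6 fires, +4 burnt (F count now 6)
Step 5: +4 fires, +6 burnt (F count now 4)
Step 6: +5 fires, +4 burnt (F count now 5)
Step 7: +3 fires, +5 burnt (F count now 3)
Step 8: +0 fires, +3 burnt (F count now 0)
Fire out after step 8
Initially T: 30, now '.': 35
Total burnt (originally-T cells now '.'): 29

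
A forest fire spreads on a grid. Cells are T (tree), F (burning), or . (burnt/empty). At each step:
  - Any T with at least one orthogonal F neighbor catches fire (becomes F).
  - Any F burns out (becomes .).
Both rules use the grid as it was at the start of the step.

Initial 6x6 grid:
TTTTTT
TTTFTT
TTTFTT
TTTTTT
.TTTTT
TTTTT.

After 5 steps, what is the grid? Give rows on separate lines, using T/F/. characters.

Step 1: 6 trees catch fire, 2 burn out
  TTTFTT
  TTF.FT
  TTF.FT
  TTTFTT
  .TTTTT
  TTTTT.
Step 2: 9 trees catch fire, 6 burn out
  TTF.FT
  TF...F
  TF...F
  TTF.FT
  .TTFTT
  TTTTT.
Step 3: 9 trees catch fire, 9 burn out
  TF...F
  F.....
  F.....
  TF...F
  .TF.FT
  TTTFT.
Step 4: 6 trees catch fire, 9 burn out
  F.....
  ......
  ......
  F.....
  .F...F
  TTF.F.
Step 5: 1 trees catch fire, 6 burn out
  ......
  ......
  ......
  ......
  ......
  TF....

......
......
......
......
......
TF....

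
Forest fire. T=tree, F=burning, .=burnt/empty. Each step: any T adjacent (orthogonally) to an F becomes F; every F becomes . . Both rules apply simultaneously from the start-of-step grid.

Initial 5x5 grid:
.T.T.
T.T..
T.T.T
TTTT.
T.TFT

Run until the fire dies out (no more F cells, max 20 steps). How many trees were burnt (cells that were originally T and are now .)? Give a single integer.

Step 1: +3 fires, +1 burnt (F count now 3)
Step 2: +1 fires, +3 burnt (F count now 1)
Step 3: +2 fires, +1 burnt (F count now 2)
Step 4: +2 fires, +2 burnt (F count now 2)
Step 5: +2 fires, +2 burnt (F count now 2)
Step 6: +1 fires, +2 burnt (F count now 1)
Step 7: +0 fires, +1 burnt (F count now 0)
Fire out after step 7
Initially T: 14, now '.': 22
Total burnt (originally-T cells now '.'): 11

Answer: 11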